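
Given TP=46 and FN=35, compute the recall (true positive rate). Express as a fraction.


Recall = TP / (TP + FN) = 46 / 81 = 46/81.

46/81


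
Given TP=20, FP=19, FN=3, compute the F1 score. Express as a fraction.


Precision = 20/39 = 20/39. Recall = 20/23 = 20/23. F1 = 2*P*R/(P+R) = 20/31.

20/31


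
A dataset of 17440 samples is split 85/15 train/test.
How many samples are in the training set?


Test set = 17440 * 15% = 2616. Training set = 17440 - 2616 = 14824.

14824


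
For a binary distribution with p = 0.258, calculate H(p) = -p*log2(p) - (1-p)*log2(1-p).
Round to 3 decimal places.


H = -0.258*log2(0.258) - 0.742*log2(0.742) = 0.824.

0.824


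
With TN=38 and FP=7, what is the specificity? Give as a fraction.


Specificity = TN / (TN + FP) = 38 / 45 = 38/45.

38/45


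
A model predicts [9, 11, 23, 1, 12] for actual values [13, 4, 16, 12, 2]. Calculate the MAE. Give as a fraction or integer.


MAE = (1/5) * (|13-9|=4 + |4-11|=7 + |16-23|=7 + |12-1|=11 + |2-12|=10). Sum = 39. MAE = 39/5.

39/5


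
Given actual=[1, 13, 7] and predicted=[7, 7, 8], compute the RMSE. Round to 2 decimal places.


MSE = 24.3333. RMSE = sqrt(24.3333) = 4.93.

4.93


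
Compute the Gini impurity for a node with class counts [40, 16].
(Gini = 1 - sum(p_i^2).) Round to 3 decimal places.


Total = 56. Proportions: 40/56, 16/56. sum(p_i^2) = 0.5918. Gini = 1 - 0.5918 = 0.4082, which rounds to 0.408.

0.408


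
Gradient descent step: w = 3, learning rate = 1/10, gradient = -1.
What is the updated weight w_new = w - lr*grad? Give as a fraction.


w_new = 3 - 1/10 * -1 = 3 - -1/10 = 31/10.

31/10


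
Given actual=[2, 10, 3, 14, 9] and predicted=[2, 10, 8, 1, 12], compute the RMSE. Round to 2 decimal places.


MSE = 40.6000. RMSE = sqrt(40.6000) = 6.37.

6.37


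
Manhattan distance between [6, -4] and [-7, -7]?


d = sum of absolute differences: |6--7|=13 + |-4--7|=3 = 16.

16


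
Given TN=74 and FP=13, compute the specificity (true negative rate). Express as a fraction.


Specificity = TN / (TN + FP) = 74 / 87 = 74/87.

74/87


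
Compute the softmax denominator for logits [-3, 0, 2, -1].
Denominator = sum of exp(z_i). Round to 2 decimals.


Denom = e^-3=0.0498 + e^0=1.0000 + e^2=7.3891 + e^-1=0.3679. Sum = 8.8068, which rounds to 8.81.

8.81


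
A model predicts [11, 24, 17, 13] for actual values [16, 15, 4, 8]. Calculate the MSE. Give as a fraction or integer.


MSE = (1/4) * ((16-11)^2=25 + (15-24)^2=81 + (4-17)^2=169 + (8-13)^2=25). Sum = 300. MSE = 75.

75


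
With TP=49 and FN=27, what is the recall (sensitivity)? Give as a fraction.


Recall = TP / (TP + FN) = 49 / 76 = 49/76.

49/76


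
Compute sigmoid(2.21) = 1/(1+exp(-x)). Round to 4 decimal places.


sigma(2.21) = 1/(1+e^(-2.21)) = 1/(1+0.109701) = 1/1.109701 = 0.9011.

0.9011


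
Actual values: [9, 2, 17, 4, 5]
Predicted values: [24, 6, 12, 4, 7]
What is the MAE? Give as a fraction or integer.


MAE = (1/5) * (|9-24|=15 + |2-6|=4 + |17-12|=5 + |4-4|=0 + |5-7|=2). Sum = 26. MAE = 26/5.

26/5


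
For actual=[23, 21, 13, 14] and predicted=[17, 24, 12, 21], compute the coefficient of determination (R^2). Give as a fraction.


Mean(y) = 71/4. SS_res = 95. SS_tot = 299/4. R^2 = 1 - 95/(299/4) = -81/299.

-81/299


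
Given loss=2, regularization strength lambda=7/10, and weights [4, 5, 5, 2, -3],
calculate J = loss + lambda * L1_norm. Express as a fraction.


L1 norm = sum(|w|) = 19. J = 2 + 7/10 * 19 = 153/10.

153/10


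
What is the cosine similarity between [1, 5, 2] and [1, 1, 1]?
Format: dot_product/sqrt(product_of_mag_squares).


dot = 8. |a|^2 = 30, |b|^2 = 3. cos = 8/sqrt(90).

8/sqrt(90)


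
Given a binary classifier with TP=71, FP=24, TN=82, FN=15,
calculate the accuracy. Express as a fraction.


Accuracy = (TP + TN) / (TP + TN + FP + FN) = (71 + 82) / 192 = 51/64.

51/64


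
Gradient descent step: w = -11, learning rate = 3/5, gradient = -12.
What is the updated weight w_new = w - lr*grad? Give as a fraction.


w_new = -11 - 3/5 * -12 = -11 - -36/5 = -19/5.

-19/5


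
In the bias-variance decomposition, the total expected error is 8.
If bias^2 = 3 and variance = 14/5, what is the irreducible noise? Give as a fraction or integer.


Total error = bias^2 + variance + irreducible noise. So irreducible noise = 8 - 3 - 14/5 = 11/5.

11/5


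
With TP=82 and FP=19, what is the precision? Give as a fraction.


Precision = TP / (TP + FP) = 82 / 101 = 82/101.

82/101


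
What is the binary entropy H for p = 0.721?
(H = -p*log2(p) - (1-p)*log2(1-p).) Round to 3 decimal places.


H = -0.721*log2(0.721) - 0.279*log2(0.279) = 0.854.

0.854


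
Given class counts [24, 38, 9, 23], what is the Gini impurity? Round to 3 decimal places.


Total = 94. Proportions: 24/94, 38/94, 9/94, 23/94. sum(p_i^2) = 0.2976. Gini = 1 - 0.2976 = 0.7024, which rounds to 0.702.

0.702


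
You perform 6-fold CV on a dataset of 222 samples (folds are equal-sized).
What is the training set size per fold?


Each validation fold has 222/6 = 37 samples. Training set = 222 - 37 = 185.

185


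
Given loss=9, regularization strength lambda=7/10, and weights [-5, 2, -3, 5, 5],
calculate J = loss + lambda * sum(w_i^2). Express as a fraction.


L2 sq norm = sum(w^2) = 88. J = 9 + 7/10 * 88 = 353/5.

353/5


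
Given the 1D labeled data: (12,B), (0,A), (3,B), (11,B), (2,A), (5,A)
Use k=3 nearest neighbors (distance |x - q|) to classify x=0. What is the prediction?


Distances: |12-0|=12, |0-0|=0, |3-0|=3, |11-0|=11, |2-0|=2, |5-0|=5. 3 nearest: (0,A), (2,A), (3,B). Counts: {'A': 2, 'B': 1}. Majority class: A.

A


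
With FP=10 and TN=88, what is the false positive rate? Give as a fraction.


FPR = FP / (FP + TN) = 10 / 98 = 5/49.

5/49


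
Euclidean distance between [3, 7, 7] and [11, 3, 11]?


d = sqrt(sum of squared differences). (3-11)^2=64, (7-3)^2=16, (7-11)^2=16. Sum = 96.

sqrt(96)


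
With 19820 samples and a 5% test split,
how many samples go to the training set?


Test set = 19820 * 5% = 991. Training set = 19820 - 991 = 18829.

18829


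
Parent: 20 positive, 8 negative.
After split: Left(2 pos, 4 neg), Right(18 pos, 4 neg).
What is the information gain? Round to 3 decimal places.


H(parent) = 0.8631. H(left) = 0.9183, H(right) = 0.6840. Weighted = (6/28)*0.9183 + (22/28)*0.6840 = 0.7342. IG = 0.8631 - 0.7342 = 0.1289, which rounds to 0.129.

0.129


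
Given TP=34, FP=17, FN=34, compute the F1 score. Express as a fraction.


Precision = 34/51 = 2/3. Recall = 34/68 = 1/2. F1 = 2*P*R/(P+R) = 4/7.

4/7


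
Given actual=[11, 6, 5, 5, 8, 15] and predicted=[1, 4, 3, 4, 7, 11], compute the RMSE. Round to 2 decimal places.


MSE = 21.0000. RMSE = sqrt(21.0000) = 4.58.

4.58


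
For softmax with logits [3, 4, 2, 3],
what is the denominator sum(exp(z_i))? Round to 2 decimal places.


Denom = e^3=20.0855 + e^4=54.5982 + e^2=7.3891 + e^3=20.0855. Sum = 102.1583, which rounds to 102.16.

102.16


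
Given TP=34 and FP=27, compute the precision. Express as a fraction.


Precision = TP / (TP + FP) = 34 / 61 = 34/61.

34/61


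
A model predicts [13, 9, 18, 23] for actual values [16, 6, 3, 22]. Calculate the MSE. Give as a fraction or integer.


MSE = (1/4) * ((16-13)^2=9 + (6-9)^2=9 + (3-18)^2=225 + (22-23)^2=1). Sum = 244. MSE = 61.

61


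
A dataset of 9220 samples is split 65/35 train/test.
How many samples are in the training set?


Test set = 9220 * 35% = 3227. Training set = 9220 - 3227 = 5993.

5993


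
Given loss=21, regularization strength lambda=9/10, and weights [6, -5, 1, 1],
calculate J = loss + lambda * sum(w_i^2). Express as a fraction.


L2 sq norm = sum(w^2) = 63. J = 21 + 9/10 * 63 = 777/10.

777/10


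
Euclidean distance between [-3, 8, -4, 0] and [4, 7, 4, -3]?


d = sqrt(sum of squared differences). (-3-4)^2=49, (8-7)^2=1, (-4-4)^2=64, (0--3)^2=9. Sum = 123.

sqrt(123)


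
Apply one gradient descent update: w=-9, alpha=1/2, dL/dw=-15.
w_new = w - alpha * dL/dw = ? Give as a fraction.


w_new = -9 - 1/2 * -15 = -9 - -15/2 = -3/2.

-3/2


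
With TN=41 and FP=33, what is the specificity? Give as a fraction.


Specificity = TN / (TN + FP) = 41 / 74 = 41/74.

41/74


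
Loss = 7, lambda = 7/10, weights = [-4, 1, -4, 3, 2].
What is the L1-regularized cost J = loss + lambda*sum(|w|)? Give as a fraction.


L1 norm = sum(|w|) = 14. J = 7 + 7/10 * 14 = 84/5.

84/5


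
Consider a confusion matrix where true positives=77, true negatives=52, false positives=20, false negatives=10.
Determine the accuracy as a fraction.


Accuracy = (TP + TN) / (TP + TN + FP + FN) = (77 + 52) / 159 = 43/53.

43/53


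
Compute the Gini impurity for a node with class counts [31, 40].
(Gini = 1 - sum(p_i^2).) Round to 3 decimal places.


Total = 71. Proportions: 31/71, 40/71. sum(p_i^2) = 0.5080. Gini = 1 - 0.5080 = 0.4920, which rounds to 0.492.

0.492


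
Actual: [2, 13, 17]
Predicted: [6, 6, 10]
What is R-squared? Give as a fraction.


Mean(y) = 32/3. SS_res = 114. SS_tot = 362/3. R^2 = 1 - 114/(362/3) = 10/181.

10/181


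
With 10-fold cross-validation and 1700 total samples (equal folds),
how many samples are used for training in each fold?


Each validation fold has 1700/10 = 170 samples. Training set = 1700 - 170 = 1530.

1530


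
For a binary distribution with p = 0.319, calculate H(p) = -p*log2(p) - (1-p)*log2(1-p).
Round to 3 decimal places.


H = -0.319*log2(0.319) - 0.681*log2(0.681) = 0.903.

0.903


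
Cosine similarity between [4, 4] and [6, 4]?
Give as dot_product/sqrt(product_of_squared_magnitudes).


dot = 40. |a|^2 = 32, |b|^2 = 52. cos = 40/sqrt(1664).

40/sqrt(1664)


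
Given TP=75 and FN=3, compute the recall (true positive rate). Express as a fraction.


Recall = TP / (TP + FN) = 75 / 78 = 25/26.

25/26


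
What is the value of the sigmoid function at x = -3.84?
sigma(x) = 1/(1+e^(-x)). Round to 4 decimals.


sigma(-3.84) = 1/(1+e^(3.84)) = 1/(1+46.525474) = 1/47.525474 = 0.0210.

0.0210


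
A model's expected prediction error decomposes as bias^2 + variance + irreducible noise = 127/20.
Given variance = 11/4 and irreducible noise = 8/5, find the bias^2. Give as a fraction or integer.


Total error = bias^2 + variance + irreducible noise. So bias^2 = 127/20 - 11/4 - 8/5 = 2.

2


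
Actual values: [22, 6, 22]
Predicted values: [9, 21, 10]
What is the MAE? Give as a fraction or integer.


MAE = (1/3) * (|22-9|=13 + |6-21|=15 + |22-10|=12). Sum = 40. MAE = 40/3.

40/3


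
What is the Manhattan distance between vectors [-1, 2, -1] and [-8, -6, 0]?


d = sum of absolute differences: |-1--8|=7 + |2--6|=8 + |-1-0|=1 = 16.

16


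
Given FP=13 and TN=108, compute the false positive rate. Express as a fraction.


FPR = FP / (FP + TN) = 13 / 121 = 13/121.

13/121


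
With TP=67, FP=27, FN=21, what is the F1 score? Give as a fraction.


Precision = 67/94 = 67/94. Recall = 67/88 = 67/88. F1 = 2*P*R/(P+R) = 67/91.

67/91


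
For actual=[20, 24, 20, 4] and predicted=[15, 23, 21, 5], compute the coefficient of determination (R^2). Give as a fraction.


Mean(y) = 17. SS_res = 28. SS_tot = 236. R^2 = 1 - 28/(236) = 52/59.

52/59


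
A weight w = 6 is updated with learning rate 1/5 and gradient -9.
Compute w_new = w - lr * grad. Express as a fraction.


w_new = 6 - 1/5 * -9 = 6 - -9/5 = 39/5.

39/5


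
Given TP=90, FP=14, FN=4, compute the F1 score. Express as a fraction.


Precision = 90/104 = 45/52. Recall = 90/94 = 45/47. F1 = 2*P*R/(P+R) = 10/11.

10/11


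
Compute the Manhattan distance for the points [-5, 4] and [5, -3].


d = sum of absolute differences: |-5-5|=10 + |4--3|=7 = 17.

17


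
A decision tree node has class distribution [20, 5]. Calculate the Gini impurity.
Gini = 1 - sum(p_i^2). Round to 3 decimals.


Total = 25. Proportions: 20/25, 5/25. sum(p_i^2) = 0.6800. Gini = 1 - 0.6800 = 0.3200, which rounds to 0.320.

0.320


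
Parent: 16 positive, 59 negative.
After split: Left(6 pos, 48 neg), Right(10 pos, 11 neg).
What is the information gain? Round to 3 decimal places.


H(parent) = 0.7478. H(left) = 0.5033, H(right) = 0.9984. Weighted = (54/75)*0.5033 + (21/75)*0.9984 = 0.6419. IG = 0.7478 - 0.6419 = 0.1059, which rounds to 0.106.

0.106


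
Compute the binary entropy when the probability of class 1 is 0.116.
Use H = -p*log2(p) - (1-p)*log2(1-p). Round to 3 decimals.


H = -0.116*log2(0.116) - 0.884*log2(0.884) = 0.518.

0.518


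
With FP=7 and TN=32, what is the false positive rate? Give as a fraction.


FPR = FP / (FP + TN) = 7 / 39 = 7/39.

7/39


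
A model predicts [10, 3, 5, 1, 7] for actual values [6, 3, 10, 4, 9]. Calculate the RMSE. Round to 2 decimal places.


MSE = 10.8000. RMSE = sqrt(10.8000) = 3.29.

3.29


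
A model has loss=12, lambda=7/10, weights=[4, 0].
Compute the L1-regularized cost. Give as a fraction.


L1 norm = sum(|w|) = 4. J = 12 + 7/10 * 4 = 74/5.

74/5


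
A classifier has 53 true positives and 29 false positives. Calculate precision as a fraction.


Precision = TP / (TP + FP) = 53 / 82 = 53/82.

53/82


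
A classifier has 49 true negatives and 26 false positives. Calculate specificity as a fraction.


Specificity = TN / (TN + FP) = 49 / 75 = 49/75.

49/75


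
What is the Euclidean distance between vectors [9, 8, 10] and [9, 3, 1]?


d = sqrt(sum of squared differences). (9-9)^2=0, (8-3)^2=25, (10-1)^2=81. Sum = 106.

sqrt(106)


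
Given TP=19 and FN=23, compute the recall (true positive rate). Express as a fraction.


Recall = TP / (TP + FN) = 19 / 42 = 19/42.

19/42


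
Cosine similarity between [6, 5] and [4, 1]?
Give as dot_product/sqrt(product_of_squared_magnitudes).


dot = 29. |a|^2 = 61, |b|^2 = 17. cos = 29/sqrt(1037).

29/sqrt(1037)


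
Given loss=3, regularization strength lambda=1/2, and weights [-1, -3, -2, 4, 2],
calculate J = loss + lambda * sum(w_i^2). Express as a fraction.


L2 sq norm = sum(w^2) = 34. J = 3 + 1/2 * 34 = 20.

20


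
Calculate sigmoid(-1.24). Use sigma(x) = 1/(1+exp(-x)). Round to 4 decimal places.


sigma(-1.24) = 1/(1+e^(1.24)) = 1/(1+3.455613) = 1/4.455613 = 0.2244.

0.2244


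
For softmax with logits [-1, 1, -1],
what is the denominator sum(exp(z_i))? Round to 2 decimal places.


Denom = e^-1=0.3679 + e^1=2.7183 + e^-1=0.3679. Sum = 3.4541, which rounds to 3.45.

3.45


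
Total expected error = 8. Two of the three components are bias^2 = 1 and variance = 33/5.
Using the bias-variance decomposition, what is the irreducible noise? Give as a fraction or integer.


Total error = bias^2 + variance + irreducible noise. So irreducible noise = 8 - 1 - 33/5 = 2/5.

2/5


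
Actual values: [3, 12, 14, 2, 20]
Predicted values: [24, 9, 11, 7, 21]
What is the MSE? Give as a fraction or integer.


MSE = (1/5) * ((3-24)^2=441 + (12-9)^2=9 + (14-11)^2=9 + (2-7)^2=25 + (20-21)^2=1). Sum = 485. MSE = 97.

97


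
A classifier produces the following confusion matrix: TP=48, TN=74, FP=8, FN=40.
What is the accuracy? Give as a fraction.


Accuracy = (TP + TN) / (TP + TN + FP + FN) = (48 + 74) / 170 = 61/85.

61/85


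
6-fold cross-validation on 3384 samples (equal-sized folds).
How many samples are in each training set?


Each validation fold has 3384/6 = 564 samples. Training set = 3384 - 564 = 2820.

2820


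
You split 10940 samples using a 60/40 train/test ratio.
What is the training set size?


Test set = 10940 * 40% = 4376. Training set = 10940 - 4376 = 6564.

6564


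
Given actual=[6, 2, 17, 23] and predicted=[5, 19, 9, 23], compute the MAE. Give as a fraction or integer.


MAE = (1/4) * (|6-5|=1 + |2-19|=17 + |17-9|=8 + |23-23|=0). Sum = 26. MAE = 13/2.

13/2


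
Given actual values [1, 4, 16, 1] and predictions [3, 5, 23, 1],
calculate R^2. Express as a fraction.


Mean(y) = 11/2. SS_res = 54. SS_tot = 153. R^2 = 1 - 54/(153) = 11/17.

11/17


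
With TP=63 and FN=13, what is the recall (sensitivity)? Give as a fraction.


Recall = TP / (TP + FN) = 63 / 76 = 63/76.

63/76


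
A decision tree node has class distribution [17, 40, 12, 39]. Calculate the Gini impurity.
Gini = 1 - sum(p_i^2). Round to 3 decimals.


Total = 108. Proportions: 17/108, 40/108, 12/108, 39/108. sum(p_i^2) = 0.3047. Gini = 1 - 0.3047 = 0.6953, which rounds to 0.695.

0.695


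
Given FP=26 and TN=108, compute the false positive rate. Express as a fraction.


FPR = FP / (FP + TN) = 26 / 134 = 13/67.

13/67


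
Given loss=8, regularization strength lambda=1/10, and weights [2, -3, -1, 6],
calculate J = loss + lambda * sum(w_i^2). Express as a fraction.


L2 sq norm = sum(w^2) = 50. J = 8 + 1/10 * 50 = 13.

13


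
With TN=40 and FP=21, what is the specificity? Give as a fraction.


Specificity = TN / (TN + FP) = 40 / 61 = 40/61.

40/61


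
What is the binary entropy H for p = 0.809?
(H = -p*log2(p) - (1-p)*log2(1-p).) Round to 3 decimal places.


H = -0.809*log2(0.809) - 0.191*log2(0.191) = 0.704.

0.704


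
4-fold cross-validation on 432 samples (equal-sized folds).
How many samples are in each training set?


Each validation fold has 432/4 = 108 samples. Training set = 432 - 108 = 324.

324


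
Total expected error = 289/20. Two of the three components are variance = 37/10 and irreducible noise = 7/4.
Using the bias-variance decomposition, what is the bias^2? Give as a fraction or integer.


Total error = bias^2 + variance + irreducible noise. So bias^2 = 289/20 - 37/10 - 7/4 = 9.

9


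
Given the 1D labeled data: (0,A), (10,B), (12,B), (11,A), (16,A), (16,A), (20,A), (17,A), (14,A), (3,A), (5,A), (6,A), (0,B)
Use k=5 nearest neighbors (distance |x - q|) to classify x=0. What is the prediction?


Distances: |0-0|=0, |10-0|=10, |12-0|=12, |11-0|=11, |16-0|=16, |16-0|=16, |20-0|=20, |17-0|=17, |14-0|=14, |3-0|=3, |5-0|=5, |6-0|=6, |0-0|=0. 5 nearest: (0,A), (0,B), (3,A), (5,A), (6,A). Counts: {'A': 4, 'B': 1}. Majority class: A.

A


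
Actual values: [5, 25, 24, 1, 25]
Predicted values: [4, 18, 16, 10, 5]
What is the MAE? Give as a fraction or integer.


MAE = (1/5) * (|5-4|=1 + |25-18|=7 + |24-16|=8 + |1-10|=9 + |25-5|=20). Sum = 45. MAE = 9.

9


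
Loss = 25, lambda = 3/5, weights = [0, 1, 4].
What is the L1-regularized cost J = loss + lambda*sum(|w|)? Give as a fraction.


L1 norm = sum(|w|) = 5. J = 25 + 3/5 * 5 = 28.

28


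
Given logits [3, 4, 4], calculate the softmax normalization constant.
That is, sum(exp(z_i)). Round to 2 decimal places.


Denom = e^3=20.0855 + e^4=54.5982 + e^4=54.5982. Sum = 129.2819, which rounds to 129.28.

129.28


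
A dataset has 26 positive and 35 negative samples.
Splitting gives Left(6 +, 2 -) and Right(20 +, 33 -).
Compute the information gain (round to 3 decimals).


H(parent) = 0.9842. H(left) = 0.8113, H(right) = 0.9562. Weighted = (8/61)*0.8113 + (53/61)*0.9562 = 0.9372. IG = 0.9842 - 0.9372 = 0.0470, which rounds to 0.047.

0.047


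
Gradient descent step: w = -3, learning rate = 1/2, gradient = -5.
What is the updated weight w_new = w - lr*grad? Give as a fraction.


w_new = -3 - 1/2 * -5 = -3 - -5/2 = -1/2.

-1/2


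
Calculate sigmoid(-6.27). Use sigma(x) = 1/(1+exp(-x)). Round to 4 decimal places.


sigma(-6.27) = 1/(1+e^(6.27)) = 1/(1+528.477378) = 1/529.477378 = 0.0019.

0.0019


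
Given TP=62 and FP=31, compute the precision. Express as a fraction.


Precision = TP / (TP + FP) = 62 / 93 = 2/3.

2/3


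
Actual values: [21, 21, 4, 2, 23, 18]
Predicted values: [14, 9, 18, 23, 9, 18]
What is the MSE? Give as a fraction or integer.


MSE = (1/6) * ((21-14)^2=49 + (21-9)^2=144 + (4-18)^2=196 + (2-23)^2=441 + (23-9)^2=196 + (18-18)^2=0). Sum = 1026. MSE = 171.

171


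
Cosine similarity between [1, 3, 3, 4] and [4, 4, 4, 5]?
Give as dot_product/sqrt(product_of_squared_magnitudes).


dot = 48. |a|^2 = 35, |b|^2 = 73. cos = 48/sqrt(2555).

48/sqrt(2555)


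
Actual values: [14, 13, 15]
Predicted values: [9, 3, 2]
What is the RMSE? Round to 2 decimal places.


MSE = 98.0000. RMSE = sqrt(98.0000) = 9.90.

9.90


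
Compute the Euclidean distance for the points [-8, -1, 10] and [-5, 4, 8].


d = sqrt(sum of squared differences). (-8--5)^2=9, (-1-4)^2=25, (10-8)^2=4. Sum = 38.

sqrt(38)


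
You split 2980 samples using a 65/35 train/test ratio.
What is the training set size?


Test set = 2980 * 35% = 1043. Training set = 2980 - 1043 = 1937.

1937


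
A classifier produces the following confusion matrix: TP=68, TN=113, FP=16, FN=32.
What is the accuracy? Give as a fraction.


Accuracy = (TP + TN) / (TP + TN + FP + FN) = (68 + 113) / 229 = 181/229.

181/229


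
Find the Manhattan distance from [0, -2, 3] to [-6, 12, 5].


d = sum of absolute differences: |0--6|=6 + |-2-12|=14 + |3-5|=2 = 22.

22


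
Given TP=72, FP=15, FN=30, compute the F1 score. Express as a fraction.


Precision = 72/87 = 24/29. Recall = 72/102 = 12/17. F1 = 2*P*R/(P+R) = 16/21.

16/21


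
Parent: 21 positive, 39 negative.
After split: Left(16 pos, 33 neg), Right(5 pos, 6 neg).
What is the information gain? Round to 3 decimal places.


H(parent) = 0.9341. H(left) = 0.9113, H(right) = 0.9940. Weighted = (49/60)*0.9113 + (11/60)*0.9940 = 0.9265. IG = 0.9341 - 0.9265 = 0.0076, which rounds to 0.008.

0.008


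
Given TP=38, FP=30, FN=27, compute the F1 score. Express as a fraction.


Precision = 38/68 = 19/34. Recall = 38/65 = 38/65. F1 = 2*P*R/(P+R) = 4/7.

4/7


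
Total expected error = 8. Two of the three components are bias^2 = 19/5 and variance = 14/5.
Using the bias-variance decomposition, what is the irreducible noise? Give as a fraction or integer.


Total error = bias^2 + variance + irreducible noise. So irreducible noise = 8 - 19/5 - 14/5 = 7/5.

7/5


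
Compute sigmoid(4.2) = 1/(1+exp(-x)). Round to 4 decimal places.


sigma(4.2) = 1/(1+e^(-4.2)) = 1/(1+0.014996) = 1/1.014996 = 0.9852.

0.9852


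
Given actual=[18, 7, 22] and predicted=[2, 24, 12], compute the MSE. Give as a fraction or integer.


MSE = (1/3) * ((18-2)^2=256 + (7-24)^2=289 + (22-12)^2=100). Sum = 645. MSE = 215.

215


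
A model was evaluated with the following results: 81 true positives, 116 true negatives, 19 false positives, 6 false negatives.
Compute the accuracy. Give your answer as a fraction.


Accuracy = (TP + TN) / (TP + TN + FP + FN) = (81 + 116) / 222 = 197/222.

197/222


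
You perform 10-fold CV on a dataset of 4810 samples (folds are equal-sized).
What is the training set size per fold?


Each validation fold has 4810/10 = 481 samples. Training set = 4810 - 481 = 4329.

4329


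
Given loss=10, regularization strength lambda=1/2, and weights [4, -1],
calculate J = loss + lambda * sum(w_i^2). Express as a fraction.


L2 sq norm = sum(w^2) = 17. J = 10 + 1/2 * 17 = 37/2.

37/2


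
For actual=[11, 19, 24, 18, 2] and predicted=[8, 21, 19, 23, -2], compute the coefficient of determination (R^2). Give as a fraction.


Mean(y) = 74/5. SS_res = 79. SS_tot = 1454/5. R^2 = 1 - 79/(1454/5) = 1059/1454.

1059/1454


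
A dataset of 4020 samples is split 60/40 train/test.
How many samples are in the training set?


Test set = 4020 * 40% = 1608. Training set = 4020 - 1608 = 2412.

2412


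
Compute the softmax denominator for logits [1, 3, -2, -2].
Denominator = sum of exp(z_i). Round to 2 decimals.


Denom = e^1=2.7183 + e^3=20.0855 + e^-2=0.1353 + e^-2=0.1353. Sum = 23.0744, which rounds to 23.07.

23.07


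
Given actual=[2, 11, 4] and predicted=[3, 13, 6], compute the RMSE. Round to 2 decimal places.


MSE = 3.0000. RMSE = sqrt(3.0000) = 1.73.

1.73


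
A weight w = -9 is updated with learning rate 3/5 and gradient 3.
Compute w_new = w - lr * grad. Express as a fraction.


w_new = -9 - 3/5 * 3 = -9 - 9/5 = -54/5.

-54/5


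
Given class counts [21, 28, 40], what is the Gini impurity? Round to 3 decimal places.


Total = 89. Proportions: 21/89, 28/89, 40/89. sum(p_i^2) = 0.3566. Gini = 1 - 0.3566 = 0.6434, which rounds to 0.643.

0.643


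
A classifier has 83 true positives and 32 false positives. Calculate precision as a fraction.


Precision = TP / (TP + FP) = 83 / 115 = 83/115.

83/115


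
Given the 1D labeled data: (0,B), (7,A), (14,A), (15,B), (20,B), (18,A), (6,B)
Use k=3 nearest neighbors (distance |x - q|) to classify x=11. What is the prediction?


Distances: |0-11|=11, |7-11|=4, |14-11|=3, |15-11|=4, |20-11|=9, |18-11|=7, |6-11|=5. 3 nearest: (14,A), (7,A), (15,B). Counts: {'A': 2, 'B': 1}. Majority class: A.

A


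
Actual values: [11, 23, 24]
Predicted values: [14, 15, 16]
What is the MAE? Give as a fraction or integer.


MAE = (1/3) * (|11-14|=3 + |23-15|=8 + |24-16|=8). Sum = 19. MAE = 19/3.

19/3


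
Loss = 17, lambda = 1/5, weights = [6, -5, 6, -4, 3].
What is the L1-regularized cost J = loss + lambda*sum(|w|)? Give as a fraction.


L1 norm = sum(|w|) = 24. J = 17 + 1/5 * 24 = 109/5.

109/5


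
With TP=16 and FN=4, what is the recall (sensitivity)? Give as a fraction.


Recall = TP / (TP + FN) = 16 / 20 = 4/5.

4/5


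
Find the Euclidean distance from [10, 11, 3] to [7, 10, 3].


d = sqrt(sum of squared differences). (10-7)^2=9, (11-10)^2=1, (3-3)^2=0. Sum = 10.

sqrt(10)


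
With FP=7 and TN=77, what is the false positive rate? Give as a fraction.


FPR = FP / (FP + TN) = 7 / 84 = 1/12.

1/12


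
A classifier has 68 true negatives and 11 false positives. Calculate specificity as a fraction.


Specificity = TN / (TN + FP) = 68 / 79 = 68/79.

68/79


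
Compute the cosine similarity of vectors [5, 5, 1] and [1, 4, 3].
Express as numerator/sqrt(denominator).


dot = 28. |a|^2 = 51, |b|^2 = 26. cos = 28/sqrt(1326).

28/sqrt(1326)


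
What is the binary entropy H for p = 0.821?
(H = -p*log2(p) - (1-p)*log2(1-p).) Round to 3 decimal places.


H = -0.821*log2(0.821) - 0.179*log2(0.179) = 0.678.

0.678


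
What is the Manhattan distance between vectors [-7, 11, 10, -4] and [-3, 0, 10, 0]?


d = sum of absolute differences: |-7--3|=4 + |11-0|=11 + |10-10|=0 + |-4-0|=4 = 19.

19


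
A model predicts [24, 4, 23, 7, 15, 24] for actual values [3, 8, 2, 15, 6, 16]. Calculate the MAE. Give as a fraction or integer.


MAE = (1/6) * (|3-24|=21 + |8-4|=4 + |2-23|=21 + |15-7|=8 + |6-15|=9 + |16-24|=8). Sum = 71. MAE = 71/6.

71/6


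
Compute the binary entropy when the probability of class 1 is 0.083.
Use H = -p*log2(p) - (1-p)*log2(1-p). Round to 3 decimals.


H = -0.083*log2(0.083) - 0.917*log2(0.917) = 0.413.

0.413


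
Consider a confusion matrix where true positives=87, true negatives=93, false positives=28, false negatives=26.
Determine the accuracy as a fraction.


Accuracy = (TP + TN) / (TP + TN + FP + FN) = (87 + 93) / 234 = 10/13.

10/13


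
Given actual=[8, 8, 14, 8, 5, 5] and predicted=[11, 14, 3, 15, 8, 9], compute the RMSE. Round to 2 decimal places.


MSE = 40.0000. RMSE = sqrt(40.0000) = 6.32.

6.32


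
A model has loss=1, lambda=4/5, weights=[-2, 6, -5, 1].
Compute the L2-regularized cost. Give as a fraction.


L2 sq norm = sum(w^2) = 66. J = 1 + 4/5 * 66 = 269/5.

269/5


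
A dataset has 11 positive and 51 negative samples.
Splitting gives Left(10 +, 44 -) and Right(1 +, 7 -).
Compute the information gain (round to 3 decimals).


H(parent) = 0.6744. H(left) = 0.6913, H(right) = 0.5436. Weighted = (54/62)*0.6913 + (8/62)*0.5436 = 0.6722. IG = 0.6744 - 0.6722 = 0.0022, which rounds to 0.002.

0.002


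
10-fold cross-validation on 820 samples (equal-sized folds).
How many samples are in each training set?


Each validation fold has 820/10 = 82 samples. Training set = 820 - 82 = 738.

738


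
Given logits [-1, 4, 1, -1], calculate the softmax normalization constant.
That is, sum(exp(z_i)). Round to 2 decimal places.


Denom = e^-1=0.3679 + e^4=54.5982 + e^1=2.7183 + e^-1=0.3679. Sum = 58.0523, which rounds to 58.05.

58.05


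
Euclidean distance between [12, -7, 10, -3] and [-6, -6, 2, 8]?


d = sqrt(sum of squared differences). (12--6)^2=324, (-7--6)^2=1, (10-2)^2=64, (-3-8)^2=121. Sum = 510.

sqrt(510)


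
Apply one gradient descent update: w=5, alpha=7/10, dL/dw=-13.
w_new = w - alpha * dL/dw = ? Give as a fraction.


w_new = 5 - 7/10 * -13 = 5 - -91/10 = 141/10.

141/10


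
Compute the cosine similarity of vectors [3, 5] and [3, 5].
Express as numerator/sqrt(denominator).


dot = 34. |a|^2 = 34, |b|^2 = 34. cos = 34/sqrt(1156).

34/sqrt(1156)


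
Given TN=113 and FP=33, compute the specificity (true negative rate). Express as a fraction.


Specificity = TN / (TN + FP) = 113 / 146 = 113/146.

113/146


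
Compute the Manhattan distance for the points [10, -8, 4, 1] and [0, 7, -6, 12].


d = sum of absolute differences: |10-0|=10 + |-8-7|=15 + |4--6|=10 + |1-12|=11 = 46.

46


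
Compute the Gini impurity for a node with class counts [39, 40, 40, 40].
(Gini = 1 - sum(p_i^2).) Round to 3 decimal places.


Total = 159. Proportions: 39/159, 40/159, 40/159, 40/159. sum(p_i^2) = 0.2500. Gini = 1 - 0.2500 = 0.7500, which rounds to 0.750.

0.750


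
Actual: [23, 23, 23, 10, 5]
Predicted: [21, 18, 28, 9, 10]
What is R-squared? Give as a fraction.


Mean(y) = 84/5. SS_res = 80. SS_tot = 1504/5. R^2 = 1 - 80/(1504/5) = 69/94.

69/94


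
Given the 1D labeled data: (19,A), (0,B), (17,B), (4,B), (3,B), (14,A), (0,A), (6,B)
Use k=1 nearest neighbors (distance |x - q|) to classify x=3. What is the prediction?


Distances: |19-3|=16, |0-3|=3, |17-3|=14, |4-3|=1, |3-3|=0, |14-3|=11, |0-3|=3, |6-3|=3. 1 nearest: (3,B). Counts: {'B': 1}. Majority class: B.

B


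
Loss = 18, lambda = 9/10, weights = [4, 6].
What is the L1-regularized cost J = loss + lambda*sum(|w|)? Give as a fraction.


L1 norm = sum(|w|) = 10. J = 18 + 9/10 * 10 = 27.

27


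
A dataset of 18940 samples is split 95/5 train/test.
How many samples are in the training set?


Test set = 18940 * 5% = 947. Training set = 18940 - 947 = 17993.

17993


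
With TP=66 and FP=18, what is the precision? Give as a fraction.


Precision = TP / (TP + FP) = 66 / 84 = 11/14.

11/14


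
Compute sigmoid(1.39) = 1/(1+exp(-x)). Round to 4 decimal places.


sigma(1.39) = 1/(1+e^(-1.39)) = 1/(1+0.249075) = 1/1.249075 = 0.8006.

0.8006


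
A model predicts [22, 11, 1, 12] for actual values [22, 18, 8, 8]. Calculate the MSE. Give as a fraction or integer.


MSE = (1/4) * ((22-22)^2=0 + (18-11)^2=49 + (8-1)^2=49 + (8-12)^2=16). Sum = 114. MSE = 57/2.

57/2


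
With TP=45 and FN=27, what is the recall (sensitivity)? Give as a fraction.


Recall = TP / (TP + FN) = 45 / 72 = 5/8.

5/8


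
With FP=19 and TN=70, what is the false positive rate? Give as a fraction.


FPR = FP / (FP + TN) = 19 / 89 = 19/89.

19/89


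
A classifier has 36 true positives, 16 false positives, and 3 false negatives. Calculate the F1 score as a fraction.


Precision = 36/52 = 9/13. Recall = 36/39 = 12/13. F1 = 2*P*R/(P+R) = 72/91.

72/91


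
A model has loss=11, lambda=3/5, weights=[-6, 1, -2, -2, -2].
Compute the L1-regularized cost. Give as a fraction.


L1 norm = sum(|w|) = 13. J = 11 + 3/5 * 13 = 94/5.

94/5


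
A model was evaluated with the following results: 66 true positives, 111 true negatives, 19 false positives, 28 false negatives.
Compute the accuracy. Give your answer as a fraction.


Accuracy = (TP + TN) / (TP + TN + FP + FN) = (66 + 111) / 224 = 177/224.

177/224


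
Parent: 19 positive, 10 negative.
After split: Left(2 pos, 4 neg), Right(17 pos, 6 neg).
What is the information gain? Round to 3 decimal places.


H(parent) = 0.9294. H(left) = 0.9183, H(right) = 0.8281. Weighted = (6/29)*0.9183 + (23/29)*0.8281 = 0.8468. IG = 0.9294 - 0.8468 = 0.0826, which rounds to 0.083.

0.083


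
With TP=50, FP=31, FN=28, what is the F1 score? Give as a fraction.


Precision = 50/81 = 50/81. Recall = 50/78 = 25/39. F1 = 2*P*R/(P+R) = 100/159.

100/159


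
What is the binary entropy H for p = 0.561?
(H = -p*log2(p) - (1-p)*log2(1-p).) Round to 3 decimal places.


H = -0.561*log2(0.561) - 0.439*log2(0.439) = 0.989.

0.989


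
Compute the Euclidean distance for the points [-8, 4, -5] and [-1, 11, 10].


d = sqrt(sum of squared differences). (-8--1)^2=49, (4-11)^2=49, (-5-10)^2=225. Sum = 323.

sqrt(323)


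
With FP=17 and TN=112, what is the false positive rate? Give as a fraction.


FPR = FP / (FP + TN) = 17 / 129 = 17/129.

17/129


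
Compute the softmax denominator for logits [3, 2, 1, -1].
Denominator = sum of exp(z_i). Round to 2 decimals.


Denom = e^3=20.0855 + e^2=7.3891 + e^1=2.7183 + e^-1=0.3679. Sum = 30.5608, which rounds to 30.56.

30.56


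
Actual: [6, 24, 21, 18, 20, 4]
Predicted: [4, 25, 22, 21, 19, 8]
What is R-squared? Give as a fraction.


Mean(y) = 31/2. SS_res = 32. SS_tot = 703/2. R^2 = 1 - 32/(703/2) = 639/703.

639/703


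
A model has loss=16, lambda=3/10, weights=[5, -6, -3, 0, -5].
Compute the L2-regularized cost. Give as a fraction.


L2 sq norm = sum(w^2) = 95. J = 16 + 3/10 * 95 = 89/2.

89/2


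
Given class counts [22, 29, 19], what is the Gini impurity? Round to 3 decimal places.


Total = 70. Proportions: 22/70, 29/70, 19/70. sum(p_i^2) = 0.3441. Gini = 1 - 0.3441 = 0.6559, which rounds to 0.656.

0.656


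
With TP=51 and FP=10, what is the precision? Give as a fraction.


Precision = TP / (TP + FP) = 51 / 61 = 51/61.

51/61


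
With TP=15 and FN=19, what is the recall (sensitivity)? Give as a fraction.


Recall = TP / (TP + FN) = 15 / 34 = 15/34.

15/34


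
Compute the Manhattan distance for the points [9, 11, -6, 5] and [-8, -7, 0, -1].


d = sum of absolute differences: |9--8|=17 + |11--7|=18 + |-6-0|=6 + |5--1|=6 = 47.

47


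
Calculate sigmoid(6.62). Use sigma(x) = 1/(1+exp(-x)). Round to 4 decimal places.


sigma(6.62) = 1/(1+e^(-6.62)) = 1/(1+0.001333) = 1/1.001333 = 0.9987.

0.9987


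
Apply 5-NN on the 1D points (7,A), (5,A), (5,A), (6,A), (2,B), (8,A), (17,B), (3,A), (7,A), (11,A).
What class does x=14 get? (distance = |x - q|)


Distances: |7-14|=7, |5-14|=9, |5-14|=9, |6-14|=8, |2-14|=12, |8-14|=6, |17-14|=3, |3-14|=11, |7-14|=7, |11-14|=3. 5 nearest: (11,A), (17,B), (8,A), (7,A), (7,A). Counts: {'A': 4, 'B': 1}. Majority class: A.

A


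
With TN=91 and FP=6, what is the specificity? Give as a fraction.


Specificity = TN / (TN + FP) = 91 / 97 = 91/97.

91/97


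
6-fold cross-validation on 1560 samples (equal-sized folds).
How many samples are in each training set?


Each validation fold has 1560/6 = 260 samples. Training set = 1560 - 260 = 1300.

1300


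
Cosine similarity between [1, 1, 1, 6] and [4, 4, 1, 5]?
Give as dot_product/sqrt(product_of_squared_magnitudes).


dot = 39. |a|^2 = 39, |b|^2 = 58. cos = 39/sqrt(2262).

39/sqrt(2262)


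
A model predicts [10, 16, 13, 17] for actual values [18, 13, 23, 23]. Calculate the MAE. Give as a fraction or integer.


MAE = (1/4) * (|18-10|=8 + |13-16|=3 + |23-13|=10 + |23-17|=6). Sum = 27. MAE = 27/4.

27/4


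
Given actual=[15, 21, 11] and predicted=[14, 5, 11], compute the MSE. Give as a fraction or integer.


MSE = (1/3) * ((15-14)^2=1 + (21-5)^2=256 + (11-11)^2=0). Sum = 257. MSE = 257/3.

257/3


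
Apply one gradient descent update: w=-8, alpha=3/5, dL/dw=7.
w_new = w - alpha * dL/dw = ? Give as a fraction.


w_new = -8 - 3/5 * 7 = -8 - 21/5 = -61/5.

-61/5


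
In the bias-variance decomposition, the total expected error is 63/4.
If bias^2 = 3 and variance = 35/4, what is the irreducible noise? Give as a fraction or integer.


Total error = bias^2 + variance + irreducible noise. So irreducible noise = 63/4 - 3 - 35/4 = 4.

4


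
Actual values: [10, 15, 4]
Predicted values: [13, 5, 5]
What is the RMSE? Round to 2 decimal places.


MSE = 36.6667. RMSE = sqrt(36.6667) = 6.06.

6.06


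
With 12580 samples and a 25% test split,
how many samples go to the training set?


Test set = 12580 * 25% = 3145. Training set = 12580 - 3145 = 9435.

9435


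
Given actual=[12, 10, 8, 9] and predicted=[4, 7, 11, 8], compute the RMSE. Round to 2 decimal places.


MSE = 20.7500. RMSE = sqrt(20.7500) = 4.56.

4.56


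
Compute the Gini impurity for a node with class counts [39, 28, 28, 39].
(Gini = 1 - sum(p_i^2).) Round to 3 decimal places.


Total = 134. Proportions: 39/134, 28/134, 28/134, 39/134. sum(p_i^2) = 0.2567. Gini = 1 - 0.2567 = 0.7433, which rounds to 0.743.

0.743


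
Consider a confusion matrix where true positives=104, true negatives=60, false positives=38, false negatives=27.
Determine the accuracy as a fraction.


Accuracy = (TP + TN) / (TP + TN + FP + FN) = (104 + 60) / 229 = 164/229.

164/229


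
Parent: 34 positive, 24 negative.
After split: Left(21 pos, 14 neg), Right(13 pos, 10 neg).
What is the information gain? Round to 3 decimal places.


H(parent) = 0.9784. H(left) = 0.9710, H(right) = 0.9877. Weighted = (35/58)*0.9710 + (23/58)*0.9877 = 0.9776. IG = 0.9784 - 0.9776 = 0.0008, which rounds to 0.001.

0.001


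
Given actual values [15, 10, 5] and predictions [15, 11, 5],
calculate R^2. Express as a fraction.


Mean(y) = 10. SS_res = 1. SS_tot = 50. R^2 = 1 - 1/(50) = 49/50.

49/50


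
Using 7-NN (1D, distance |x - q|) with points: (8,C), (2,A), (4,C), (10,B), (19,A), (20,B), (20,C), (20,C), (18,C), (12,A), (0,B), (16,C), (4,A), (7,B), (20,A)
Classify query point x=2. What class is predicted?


Distances: |8-2|=6, |2-2|=0, |4-2|=2, |10-2|=8, |19-2|=17, |20-2|=18, |20-2|=18, |20-2|=18, |18-2|=16, |12-2|=10, |0-2|=2, |16-2|=14, |4-2|=2, |7-2|=5, |20-2|=18. 7 nearest: (2,A), (4,A), (0,B), (4,C), (7,B), (8,C), (10,B). Counts: {'A': 2, 'B': 3, 'C': 2}. Majority class: B.

B


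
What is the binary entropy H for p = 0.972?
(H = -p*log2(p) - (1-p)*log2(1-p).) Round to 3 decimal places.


H = -0.972*log2(0.972) - 0.028*log2(0.028) = 0.184.

0.184


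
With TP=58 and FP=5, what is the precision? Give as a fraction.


Precision = TP / (TP + FP) = 58 / 63 = 58/63.

58/63


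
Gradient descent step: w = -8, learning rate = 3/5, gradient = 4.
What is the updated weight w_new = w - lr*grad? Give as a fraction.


w_new = -8 - 3/5 * 4 = -8 - 12/5 = -52/5.

-52/5


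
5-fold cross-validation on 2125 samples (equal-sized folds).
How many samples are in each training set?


Each validation fold has 2125/5 = 425 samples. Training set = 2125 - 425 = 1700.

1700


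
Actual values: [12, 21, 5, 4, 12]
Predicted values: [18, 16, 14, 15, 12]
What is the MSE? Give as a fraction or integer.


MSE = (1/5) * ((12-18)^2=36 + (21-16)^2=25 + (5-14)^2=81 + (4-15)^2=121 + (12-12)^2=0). Sum = 263. MSE = 263/5.

263/5


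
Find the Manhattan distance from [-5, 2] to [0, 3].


d = sum of absolute differences: |-5-0|=5 + |2-3|=1 = 6.

6


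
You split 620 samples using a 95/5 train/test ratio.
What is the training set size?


Test set = 620 * 5% = 31. Training set = 620 - 31 = 589.

589


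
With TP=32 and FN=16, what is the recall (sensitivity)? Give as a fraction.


Recall = TP / (TP + FN) = 32 / 48 = 2/3.

2/3


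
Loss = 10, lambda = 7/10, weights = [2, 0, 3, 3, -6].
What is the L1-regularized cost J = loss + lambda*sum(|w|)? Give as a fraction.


L1 norm = sum(|w|) = 14. J = 10 + 7/10 * 14 = 99/5.

99/5


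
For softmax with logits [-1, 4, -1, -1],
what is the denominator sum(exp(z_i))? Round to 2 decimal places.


Denom = e^-1=0.3679 + e^4=54.5982 + e^-1=0.3679 + e^-1=0.3679. Sum = 55.7019, which rounds to 55.70.

55.70
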